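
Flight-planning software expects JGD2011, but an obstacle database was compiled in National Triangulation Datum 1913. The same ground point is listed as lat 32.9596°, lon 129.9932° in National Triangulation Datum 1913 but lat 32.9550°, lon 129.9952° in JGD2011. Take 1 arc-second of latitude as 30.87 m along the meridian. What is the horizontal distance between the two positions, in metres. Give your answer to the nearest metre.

Δφ = 32.9550° − 32.9596° = -0.0046°; Δλ = 129.9952° − 129.9932° = +0.0020°.
1° of latitude = 3600 × 30.87 = 111132 m.
ΔN = Δφ × 111132 = -511.2 m; ΔE = Δλ × 111132 × cos(32.9596°) = +0.0020 × 111132 × 0.839054 = 186.5 m.
Distance = √(ΔE² + ΔN²) = √(186.5² + (-511.2)²) = 544.2 m.

544 m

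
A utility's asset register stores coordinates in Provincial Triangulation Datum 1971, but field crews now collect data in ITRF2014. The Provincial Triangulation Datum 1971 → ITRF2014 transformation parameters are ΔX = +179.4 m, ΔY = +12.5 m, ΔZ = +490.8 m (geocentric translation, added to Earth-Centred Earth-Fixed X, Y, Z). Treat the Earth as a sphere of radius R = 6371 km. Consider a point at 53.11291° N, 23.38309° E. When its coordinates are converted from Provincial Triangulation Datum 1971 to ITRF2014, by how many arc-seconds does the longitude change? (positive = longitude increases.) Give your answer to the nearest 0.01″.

Δλ = -3.22″

sin φ = 0.799820, cos φ = 0.600240, sin λ = 0.396877, cos λ = 0.917872.
East component: ΔE = −sin λ·ΔX + cos λ·ΔY = −(0.396877)(179.4) + (0.917872)(12.5) = -59.73 m.
1° of latitude spans πR/180 = 111195 m; at latitude φ, 1° of longitude spans that × cos φ = 66743.6 m, so Δλ = -59.73 / 66743.6 × 3600 = -3.222″.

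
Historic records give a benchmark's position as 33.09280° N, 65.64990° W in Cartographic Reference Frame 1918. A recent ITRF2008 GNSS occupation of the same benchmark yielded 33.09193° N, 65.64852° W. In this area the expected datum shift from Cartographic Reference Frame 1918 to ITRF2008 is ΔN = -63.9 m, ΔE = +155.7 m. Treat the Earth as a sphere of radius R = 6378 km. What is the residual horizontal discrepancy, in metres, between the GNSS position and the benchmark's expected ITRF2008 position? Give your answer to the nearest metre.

Observed coordinate differences: Δφ = -0.00087°, Δλ = +0.00138°.
Converting to metres (1° lat = 111317 m, cos φ = 0.837787): observed ΔN = -96.8 m, observed ΔE = 128.7 m.
Subtracting the expected shift leaves a residual of -96.8 − (-63.9) = -32.9 m north and 128.7 − (155.7) = -27.0 m east.
Residual distance = √((-32.9)² + (-27.0)²) = 42.6 m.

43 m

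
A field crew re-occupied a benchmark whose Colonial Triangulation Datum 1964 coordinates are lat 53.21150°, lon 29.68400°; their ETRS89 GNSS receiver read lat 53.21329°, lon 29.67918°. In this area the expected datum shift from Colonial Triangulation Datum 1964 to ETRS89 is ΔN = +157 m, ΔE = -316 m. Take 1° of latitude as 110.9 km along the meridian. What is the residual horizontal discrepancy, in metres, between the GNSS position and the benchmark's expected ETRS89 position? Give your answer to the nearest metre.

42 m

Observed coordinate differences: Δφ = +0.00179°, Δλ = -0.00482°.
Converting to metres (1° lat = 110900 m, cos φ = 0.598863): observed ΔN = 198.5 m, observed ΔE = -320.1 m.
Subtracting the expected shift leaves a residual of 198.5 − (157) = 41.5 m north and -320.1 − (-316) = -4.1 m east.
Residual distance = √(41.5² + (-4.1)²) = 41.7 m.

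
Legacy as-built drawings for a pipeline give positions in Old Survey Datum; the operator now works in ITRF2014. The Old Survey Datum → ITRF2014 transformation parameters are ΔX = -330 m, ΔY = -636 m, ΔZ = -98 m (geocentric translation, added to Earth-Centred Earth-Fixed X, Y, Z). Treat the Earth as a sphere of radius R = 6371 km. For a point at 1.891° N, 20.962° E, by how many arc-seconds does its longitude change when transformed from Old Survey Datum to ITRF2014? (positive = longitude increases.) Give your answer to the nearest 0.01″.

Δλ = -15.41″

sin φ = 0.032998, cos φ = 0.999455, sin λ = 0.357749, cos λ = 0.933818.
East component: ΔE = −sin λ·ΔX + cos λ·ΔY = −(0.357749)(-330) + (0.933818)(-636) = -475.85 m.
1° of latitude spans πR/180 = 111195 m; at latitude φ, 1° of longitude spans that × cos φ = 111134.4 m, so Δλ = -475.85 / 111134.4 × 3600 = -15.414″.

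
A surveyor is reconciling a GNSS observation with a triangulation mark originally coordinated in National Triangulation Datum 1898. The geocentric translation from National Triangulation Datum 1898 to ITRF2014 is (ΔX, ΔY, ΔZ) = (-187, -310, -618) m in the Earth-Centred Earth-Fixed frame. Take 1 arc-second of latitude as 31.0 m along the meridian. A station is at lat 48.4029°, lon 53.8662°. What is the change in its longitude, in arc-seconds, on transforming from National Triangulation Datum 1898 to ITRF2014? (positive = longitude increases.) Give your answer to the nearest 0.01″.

Δλ = -1.54″

sin φ = 0.747832, cos φ = 0.663888, sin λ = 0.807642, cos λ = 0.589673.
East component: ΔE = −sin λ·ΔX + cos λ·ΔY = −(0.807642)(-187) + (0.589673)(-310) = -31.77 m.
1° of latitude spans 3600 × 31.00 = 111600 m; at latitude φ, 1° of longitude spans that × cos φ = 74089.9 m, so Δλ = -31.77 / 74089.9 × 3600 = -1.544″.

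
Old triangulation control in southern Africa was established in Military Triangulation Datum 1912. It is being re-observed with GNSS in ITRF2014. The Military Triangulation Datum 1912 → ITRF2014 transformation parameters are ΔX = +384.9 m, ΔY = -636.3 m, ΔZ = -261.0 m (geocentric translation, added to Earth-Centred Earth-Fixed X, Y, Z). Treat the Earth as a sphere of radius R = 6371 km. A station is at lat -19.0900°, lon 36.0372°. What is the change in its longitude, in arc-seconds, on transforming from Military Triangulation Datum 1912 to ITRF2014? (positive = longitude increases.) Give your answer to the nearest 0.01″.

sin φ = -0.327053, cos φ = 0.945006, sin λ = 0.588310, cos λ = 0.808635.
East component: ΔE = −sin λ·ΔX + cos λ·ΔY = −(0.588310)(384.9) + (0.808635)(-636.3) = -740.98 m.
1° of latitude spans πR/180 = 111195 m; at latitude φ, 1° of longitude spans that × cos φ = 105079.9 m, so Δλ = -740.98 / 105079.9 × 3600 = -25.386″.

Δλ = -25.39″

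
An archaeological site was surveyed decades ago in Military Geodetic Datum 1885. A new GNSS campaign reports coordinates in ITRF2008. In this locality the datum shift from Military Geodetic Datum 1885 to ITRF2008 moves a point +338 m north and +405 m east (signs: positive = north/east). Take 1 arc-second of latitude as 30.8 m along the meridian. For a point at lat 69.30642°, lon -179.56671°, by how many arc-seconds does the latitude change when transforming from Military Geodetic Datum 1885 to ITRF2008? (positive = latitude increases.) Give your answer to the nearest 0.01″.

1″ of latitude = 30.80 m, so Δφ = 338.0 / 30.80 = 10.974″.

Δφ = 10.97″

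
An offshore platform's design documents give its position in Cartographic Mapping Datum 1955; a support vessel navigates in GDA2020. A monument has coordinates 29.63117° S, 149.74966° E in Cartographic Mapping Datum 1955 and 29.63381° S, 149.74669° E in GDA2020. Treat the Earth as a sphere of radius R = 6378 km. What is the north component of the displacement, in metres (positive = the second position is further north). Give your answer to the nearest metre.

ΔN = -294 m

Δφ = -29.63381° − -29.63117° = -0.00264°; Δλ = 149.74669° − 149.74966° = -0.00297°.
1° along a meridian = πR/180 = 111317 m.
ΔN = Δφ × 111317 = -293.9 m; ΔE = Δλ × 111317 × cos(-29.63117°) = -0.00297 × 111317 × 0.869226 = -287.4 m.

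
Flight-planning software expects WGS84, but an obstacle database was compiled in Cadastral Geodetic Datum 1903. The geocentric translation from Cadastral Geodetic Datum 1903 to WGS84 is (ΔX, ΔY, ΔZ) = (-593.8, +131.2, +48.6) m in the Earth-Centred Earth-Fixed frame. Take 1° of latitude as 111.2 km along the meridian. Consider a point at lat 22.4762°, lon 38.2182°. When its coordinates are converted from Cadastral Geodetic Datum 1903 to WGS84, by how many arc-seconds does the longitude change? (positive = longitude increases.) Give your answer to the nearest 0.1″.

sin φ = 0.382300, cos φ = 0.924038, sin λ = 0.618658, cos λ = 0.785660.
East component: ΔE = −sin λ·ΔX + cos λ·ΔY = −(0.618658)(-593.8) + (0.785660)(131.2) = 470.44 m.
1° of latitude spans 111200 m; at latitude φ, 1° of longitude spans that × cos φ = 102753.1 m, so Δλ = 470.44 / 102753.1 × 3600 = 16.482″.

Δλ = 16.5″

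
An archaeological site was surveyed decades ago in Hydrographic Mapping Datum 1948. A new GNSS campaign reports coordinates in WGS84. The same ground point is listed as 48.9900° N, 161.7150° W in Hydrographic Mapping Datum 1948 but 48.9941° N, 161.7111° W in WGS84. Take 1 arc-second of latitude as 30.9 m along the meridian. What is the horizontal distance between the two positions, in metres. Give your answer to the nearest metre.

538 m

Δφ = 48.9941° − 48.9900° = +0.0041°; Δλ = -161.7111° − -161.7150° = +0.0039°.
1° of latitude = 3600 × 30.90 = 111240 m.
ΔN = Δφ × 111240 = 456.1 m; ΔE = Δλ × 111240 × cos(48.9900°) = +0.0039 × 111240 × 0.656191 = 284.7 m.
Distance = √(ΔE² + ΔN²) = √(284.7² + 456.1²) = 537.6 m.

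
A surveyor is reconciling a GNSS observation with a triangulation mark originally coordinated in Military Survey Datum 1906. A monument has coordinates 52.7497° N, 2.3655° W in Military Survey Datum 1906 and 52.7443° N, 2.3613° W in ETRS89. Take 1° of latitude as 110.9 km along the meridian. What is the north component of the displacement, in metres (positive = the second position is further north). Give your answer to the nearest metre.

ΔN = -599 m

Δφ = 52.7443° − 52.7497° = -0.0054°; Δλ = -2.3613° − -2.3655° = +0.0042°.
ΔN = Δφ × 110900 = -598.9 m; ΔE = Δλ × 110900 × cos(52.7497°) = +0.0042 × 110900 × 0.605298 = 281.9 m.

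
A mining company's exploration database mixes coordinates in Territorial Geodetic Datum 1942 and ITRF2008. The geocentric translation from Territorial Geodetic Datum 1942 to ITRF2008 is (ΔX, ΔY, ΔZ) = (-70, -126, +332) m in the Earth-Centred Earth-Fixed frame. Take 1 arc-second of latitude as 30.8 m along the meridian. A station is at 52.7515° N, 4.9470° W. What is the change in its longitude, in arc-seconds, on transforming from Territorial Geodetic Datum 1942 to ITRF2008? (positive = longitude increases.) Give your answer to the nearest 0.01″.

sin φ = 0.796018, cos φ = 0.605273, sin λ = -0.086234, cos λ = 0.996275.
East component: ΔE = −sin λ·ΔX + cos λ·ΔY = −(-0.086234)(-70) + (0.996275)(-126) = -131.57 m.
1° of latitude spans 3600 × 30.80 = 110880 m; at latitude φ, 1° of longitude spans that × cos φ = 67112.7 m, so Δλ = -131.57 / 67112.7 × 3600 = -7.057″.

Δλ = -7.06″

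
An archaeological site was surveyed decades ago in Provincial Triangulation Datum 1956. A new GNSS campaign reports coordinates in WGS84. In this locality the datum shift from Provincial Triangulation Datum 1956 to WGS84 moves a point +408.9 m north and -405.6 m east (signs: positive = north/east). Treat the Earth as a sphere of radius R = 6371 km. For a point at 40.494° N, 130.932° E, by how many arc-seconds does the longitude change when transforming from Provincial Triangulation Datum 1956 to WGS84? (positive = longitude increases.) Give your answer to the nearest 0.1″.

At latitude 40.494°, cos φ = 0.760474.
One radian of longitude at latitude φ spans R cos φ, so Δλ = ΔE / (R cos φ) = -405.6 / (6371000 × 0.760474) = -8.3716e-05 rad = -17.268″.

Δλ = -17.3″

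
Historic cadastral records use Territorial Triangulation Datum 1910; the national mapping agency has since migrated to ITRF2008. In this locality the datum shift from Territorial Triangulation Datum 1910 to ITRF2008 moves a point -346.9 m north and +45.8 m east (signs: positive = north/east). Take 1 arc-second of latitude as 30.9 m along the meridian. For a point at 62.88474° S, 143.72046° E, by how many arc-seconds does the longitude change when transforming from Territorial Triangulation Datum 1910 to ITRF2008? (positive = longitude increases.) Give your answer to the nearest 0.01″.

Δλ = 3.25″

At latitude -62.88474°, cos φ = 0.455782.
1″ of longitude at this latitude = 30.90 × cos φ = 14.0837 m, so Δλ = 45.8 / 14.0837 = 3.252″.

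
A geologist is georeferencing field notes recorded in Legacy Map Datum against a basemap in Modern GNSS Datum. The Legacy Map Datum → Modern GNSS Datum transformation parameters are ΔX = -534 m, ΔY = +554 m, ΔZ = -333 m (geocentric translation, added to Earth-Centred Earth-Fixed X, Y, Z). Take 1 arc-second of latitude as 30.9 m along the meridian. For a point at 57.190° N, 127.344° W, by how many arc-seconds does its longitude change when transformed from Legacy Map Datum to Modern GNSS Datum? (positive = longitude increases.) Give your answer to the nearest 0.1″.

sin φ = 0.840472, cos φ = 0.541855, sin λ = -0.795008, cos λ = -0.606599.
East component: ΔE = −sin λ·ΔX + cos λ·ΔY = −(-0.795008)(-534) + (-0.606599)(554) = -760.59 m.
1° of latitude spans 3600 × 30.90 = 111240 m; at latitude φ, 1° of longitude spans that × cos φ = 60275.9 m, so Δλ = -760.59 / 60275.9 × 3600 = -45.426″.

Δλ = -45.4″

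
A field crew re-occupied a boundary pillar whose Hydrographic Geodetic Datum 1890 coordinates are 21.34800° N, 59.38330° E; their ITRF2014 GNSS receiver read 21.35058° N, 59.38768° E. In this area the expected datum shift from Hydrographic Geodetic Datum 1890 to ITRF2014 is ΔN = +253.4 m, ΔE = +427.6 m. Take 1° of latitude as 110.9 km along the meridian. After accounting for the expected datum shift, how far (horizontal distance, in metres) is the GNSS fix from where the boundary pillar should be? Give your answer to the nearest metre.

41 m

Observed coordinate differences: Δφ = +0.00258°, Δλ = +0.00438°.
Converting to metres (1° lat = 110900 m, cos φ = 0.931387): observed ΔN = 286.1 m, observed ΔE = 452.4 m.
Subtracting the expected shift leaves a residual of 286.1 − (253.4) = 32.7 m north and 452.4 − (427.6) = 24.8 m east.
Residual distance = √(32.7² + 24.8²) = 41.1 m.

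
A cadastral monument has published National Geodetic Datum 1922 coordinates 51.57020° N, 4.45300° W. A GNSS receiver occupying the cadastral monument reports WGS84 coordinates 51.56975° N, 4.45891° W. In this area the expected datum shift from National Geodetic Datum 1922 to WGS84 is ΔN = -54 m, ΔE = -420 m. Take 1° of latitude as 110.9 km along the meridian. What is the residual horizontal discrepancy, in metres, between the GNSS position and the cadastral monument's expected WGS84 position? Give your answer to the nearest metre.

13 m

Observed coordinate differences: Δφ = -0.00045°, Δλ = -0.00591°.
Converting to metres (1° lat = 110900 m, cos φ = 0.621555): observed ΔN = -49.9 m, observed ΔE = -407.4 m.
Subtracting the expected shift leaves a residual of -49.9 − (-54) = 4.1 m north and -407.4 − (-420) = 12.6 m east.
Residual distance = √(4.1² + 12.6²) = 13.3 m.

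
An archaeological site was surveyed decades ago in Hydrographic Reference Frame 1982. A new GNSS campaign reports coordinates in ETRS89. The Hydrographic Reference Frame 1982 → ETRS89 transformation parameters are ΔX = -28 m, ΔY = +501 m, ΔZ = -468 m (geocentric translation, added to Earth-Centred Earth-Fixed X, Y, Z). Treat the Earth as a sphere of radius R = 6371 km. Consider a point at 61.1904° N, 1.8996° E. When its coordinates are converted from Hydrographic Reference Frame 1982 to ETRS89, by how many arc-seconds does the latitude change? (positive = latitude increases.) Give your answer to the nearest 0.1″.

Δφ = -7.0″

sin φ = 0.876226, cos φ = 0.481900, sin λ = 0.033148, cos λ = 0.999450.
North component: ΔN = −sin φ cos λ·ΔX − sin φ sin λ·ΔY + cos φ·ΔZ = −(0.876226)(0.999450)(-28) − (0.876226)(0.033148)(501) + (0.481900)(-468) = -215.56 m.
1° of latitude spans πR/180 = 111195 m, so Δφ = -215.56 / 111195 × 3600 = -6.979″.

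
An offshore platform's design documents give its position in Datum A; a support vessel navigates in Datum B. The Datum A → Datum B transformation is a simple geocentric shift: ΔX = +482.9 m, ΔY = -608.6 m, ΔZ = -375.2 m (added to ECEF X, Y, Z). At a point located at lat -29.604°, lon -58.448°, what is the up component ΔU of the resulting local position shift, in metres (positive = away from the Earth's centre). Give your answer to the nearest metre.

The local up (radial) axis is (cos φ cos λ, cos φ sin λ, sin φ), giving ΔU = 219.702 + 450.927 + 185.350 = 855.98 m.

ΔU = 856 m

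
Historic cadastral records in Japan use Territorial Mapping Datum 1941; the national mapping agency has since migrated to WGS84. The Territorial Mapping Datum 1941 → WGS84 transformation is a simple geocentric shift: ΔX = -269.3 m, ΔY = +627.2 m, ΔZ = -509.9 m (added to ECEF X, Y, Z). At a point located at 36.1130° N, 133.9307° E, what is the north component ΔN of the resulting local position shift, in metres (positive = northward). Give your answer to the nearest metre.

At φ = 36.1130°, λ = 133.9307°: sin φ = 0.589380, cos φ = 0.807856, sin λ = 0.720179, cos λ = -0.693788.
ΔN = −sin φ cos λ·ΔX − sin φ sin λ·ΔY + cos φ·ΔZ = −(0.589380)(-0.693788)(-269.3) − (0.589380)(0.720179)(627.2) + (0.807856)(-509.9) = -788.26 m.

ΔN = -788 m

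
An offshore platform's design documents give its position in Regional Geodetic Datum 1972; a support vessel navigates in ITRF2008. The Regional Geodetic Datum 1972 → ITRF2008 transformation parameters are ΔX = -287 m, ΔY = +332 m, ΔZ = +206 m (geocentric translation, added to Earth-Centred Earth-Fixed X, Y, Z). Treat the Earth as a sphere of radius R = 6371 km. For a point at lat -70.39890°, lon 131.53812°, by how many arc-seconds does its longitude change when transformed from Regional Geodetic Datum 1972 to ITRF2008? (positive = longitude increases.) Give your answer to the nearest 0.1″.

Δλ = -0.5″

sin φ = -0.942051, cos φ = 0.335470, sin λ = 0.748515, cos λ = -0.663118.
East component: ΔE = −sin λ·ΔX + cos λ·ΔY = −(0.748515)(-287) + (-0.663118)(332) = -5.33 m.
1° of latitude spans πR/180 = 111195 m; at latitude φ, 1° of longitude spans that × cos φ = 37302.5 m, so Δλ = -5.33 / 37302.5 × 3600 = -0.515″.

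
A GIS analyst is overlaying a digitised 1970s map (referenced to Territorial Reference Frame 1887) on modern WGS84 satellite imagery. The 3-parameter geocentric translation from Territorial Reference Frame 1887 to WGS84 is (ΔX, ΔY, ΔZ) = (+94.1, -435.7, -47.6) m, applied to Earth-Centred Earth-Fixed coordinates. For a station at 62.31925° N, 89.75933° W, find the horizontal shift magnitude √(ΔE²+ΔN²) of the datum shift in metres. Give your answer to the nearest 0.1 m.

At φ = 62.31925°, λ = -89.75933°: sin φ = 0.885550, cos φ = 0.464545, sin λ = -0.999991, cos λ = 0.004200.
ΔE = −sin λ·ΔX + cos λ·ΔY = −(-0.999991)·(94.1) + (0.004200)·(-435.7) = 92.27 m.
ΔN = −sin φ cos λ·ΔX − sin φ sin λ·ΔY + cos φ·ΔZ = −(0.885550)(0.004200)(94.1) − (0.885550)(-0.999991)(-435.7) + (0.464545)(-47.6) = -408.29 m.
Horizontal magnitude = √(ΔE² + ΔN²) = √(92.27² + (-408.29)²) = 418.59 m.

418.6 m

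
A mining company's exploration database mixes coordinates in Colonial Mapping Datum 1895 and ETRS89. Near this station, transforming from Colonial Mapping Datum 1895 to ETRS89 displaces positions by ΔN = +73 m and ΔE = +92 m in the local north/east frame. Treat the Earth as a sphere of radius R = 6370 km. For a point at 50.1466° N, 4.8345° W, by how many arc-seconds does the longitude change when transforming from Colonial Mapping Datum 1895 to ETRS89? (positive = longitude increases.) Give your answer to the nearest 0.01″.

At latitude 50.1466°, cos φ = 0.640825.
One radian of longitude at latitude φ spans R cos φ, so Δλ = ΔE / (R cos φ) = 92.0 / (6370000 × 0.640825) = 2.2538e-05 rad = 4.649″.

Δλ = 4.65″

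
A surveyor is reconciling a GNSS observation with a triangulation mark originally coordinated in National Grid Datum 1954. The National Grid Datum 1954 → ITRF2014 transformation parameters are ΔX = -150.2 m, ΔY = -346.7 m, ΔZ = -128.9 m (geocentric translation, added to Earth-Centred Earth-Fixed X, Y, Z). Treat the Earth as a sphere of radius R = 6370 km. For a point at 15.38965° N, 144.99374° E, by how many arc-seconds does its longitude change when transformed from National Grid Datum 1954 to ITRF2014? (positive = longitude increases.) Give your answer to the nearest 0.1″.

sin φ = 0.265382, cos φ = 0.964143, sin λ = 0.573666, cos λ = -0.819089.
East component: ΔE = −sin λ·ΔX + cos λ·ΔY = −(0.573666)(-150.2) + (-0.819089)(-346.7) = 370.14 m.
1° of latitude spans πR/180 = 111177 m; at latitude φ, 1° of longitude spans that × cos φ = 107191.0 m, so Δλ = 370.14 / 107191.0 × 3600 = 12.431″.

Δλ = 12.4″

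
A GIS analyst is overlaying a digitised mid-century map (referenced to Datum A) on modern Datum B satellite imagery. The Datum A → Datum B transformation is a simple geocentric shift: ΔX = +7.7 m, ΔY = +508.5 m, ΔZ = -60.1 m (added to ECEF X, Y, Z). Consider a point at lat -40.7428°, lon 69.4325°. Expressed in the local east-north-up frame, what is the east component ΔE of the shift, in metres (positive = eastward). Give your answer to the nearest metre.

At φ = -40.7428°, λ = 69.4325°: sin φ = -0.652665, cos φ = 0.757647, sin λ = 0.936259, cos λ = 0.351311.
ΔE = −sin λ·ΔX + cos λ·ΔY = −(0.936259)·(7.7) + (0.351311)·(508.5) = 171.43 m.

ΔE = 171 m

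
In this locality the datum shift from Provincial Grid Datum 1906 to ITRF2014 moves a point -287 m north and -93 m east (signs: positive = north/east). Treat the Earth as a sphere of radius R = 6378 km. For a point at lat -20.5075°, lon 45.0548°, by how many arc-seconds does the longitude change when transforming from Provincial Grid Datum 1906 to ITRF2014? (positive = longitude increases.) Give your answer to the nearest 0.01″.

At latitude -20.5075°, cos φ = 0.936626.
One radian of longitude at latitude φ spans R cos φ, so Δλ = ΔE / (R cos φ) = -93.0 / (6378000 × 0.936626) = -1.5568e-05 rad = -3.211″.

Δλ = -3.21″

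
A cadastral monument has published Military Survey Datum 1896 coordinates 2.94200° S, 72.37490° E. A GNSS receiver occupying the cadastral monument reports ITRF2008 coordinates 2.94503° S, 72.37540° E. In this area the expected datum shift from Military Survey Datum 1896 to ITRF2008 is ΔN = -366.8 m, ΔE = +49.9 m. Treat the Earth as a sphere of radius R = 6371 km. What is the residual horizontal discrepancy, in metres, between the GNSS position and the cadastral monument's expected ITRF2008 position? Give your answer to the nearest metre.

30 m

Observed coordinate differences: Δφ = -0.00303°, Δλ = +0.00050°.
Converting to metres (1° lat = 111195 m, cos φ = 0.998682): observed ΔN = -336.9 m, observed ΔE = 55.5 m.
Subtracting the expected shift leaves a residual of -336.9 − (-366.8) = 29.9 m north and 55.5 − (49.9) = 5.6 m east.
Residual distance = √(29.9² + 5.6²) = 30.4 m.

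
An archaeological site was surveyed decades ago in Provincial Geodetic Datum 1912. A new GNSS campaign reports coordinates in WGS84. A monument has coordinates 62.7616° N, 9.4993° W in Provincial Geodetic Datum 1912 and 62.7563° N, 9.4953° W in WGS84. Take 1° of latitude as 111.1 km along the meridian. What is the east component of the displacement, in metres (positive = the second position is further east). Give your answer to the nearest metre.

ΔE = 203 m

Δφ = 62.7563° − 62.7616° = -0.0053°; Δλ = -9.4953° − -9.4993° = +0.0040°.
ΔN = Δφ × 111100 = -588.8 m; ΔE = Δλ × 111100 × cos(62.7616°) = +0.0040 × 111100 × 0.457694 = 203.4 m.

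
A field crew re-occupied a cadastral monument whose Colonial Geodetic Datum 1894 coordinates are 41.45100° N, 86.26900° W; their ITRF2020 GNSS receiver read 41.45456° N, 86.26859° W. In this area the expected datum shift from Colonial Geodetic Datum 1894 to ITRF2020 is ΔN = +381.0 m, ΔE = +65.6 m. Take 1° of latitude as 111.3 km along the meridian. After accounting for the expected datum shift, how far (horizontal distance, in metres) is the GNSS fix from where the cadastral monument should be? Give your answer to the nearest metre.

35 m

Observed coordinate differences: Δφ = +0.00356°, Δλ = +0.00041°.
Converting to metres (1° lat = 111300 m, cos φ = 0.749522): observed ΔN = 396.2 m, observed ΔE = 34.2 m.
Subtracting the expected shift leaves a residual of 396.2 − (381.0) = 15.2 m north and 34.2 − (65.6) = -31.4 m east.
Residual distance = √(15.2² + (-31.4)²) = 34.9 m.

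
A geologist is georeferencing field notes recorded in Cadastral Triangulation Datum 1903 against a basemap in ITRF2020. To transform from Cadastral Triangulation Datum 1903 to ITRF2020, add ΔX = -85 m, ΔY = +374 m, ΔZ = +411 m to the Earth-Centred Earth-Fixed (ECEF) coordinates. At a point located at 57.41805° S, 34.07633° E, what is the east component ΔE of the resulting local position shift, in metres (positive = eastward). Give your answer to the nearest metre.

At φ = -57.41805°, λ = 34.07633°: sin φ = -0.842622, cos φ = 0.538505, sin λ = 0.560297, cos λ = 0.828292.
ΔE = −sin λ·ΔX + cos λ·ΔY = −(0.560297)·(-85) + (0.828292)·(374) = 357.41 m.

ΔE = 357 m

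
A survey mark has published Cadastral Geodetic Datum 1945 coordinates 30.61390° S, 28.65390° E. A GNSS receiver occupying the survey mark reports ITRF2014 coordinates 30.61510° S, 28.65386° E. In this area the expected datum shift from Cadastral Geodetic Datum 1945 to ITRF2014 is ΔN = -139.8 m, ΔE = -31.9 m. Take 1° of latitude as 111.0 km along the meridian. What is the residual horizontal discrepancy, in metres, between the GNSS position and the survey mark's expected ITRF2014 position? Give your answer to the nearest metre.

29 m

Observed coordinate differences: Δφ = -0.00120°, Δλ = -0.00004°.
Converting to metres (1° lat = 111000 m, cos φ = 0.860619): observed ΔN = -133.2 m, observed ΔE = -3.8 m.
Subtracting the expected shift leaves a residual of -133.2 − (-139.8) = 6.6 m north and -3.8 − (-31.9) = 28.1 m east.
Residual distance = √(6.6² + 28.1²) = 28.8 m.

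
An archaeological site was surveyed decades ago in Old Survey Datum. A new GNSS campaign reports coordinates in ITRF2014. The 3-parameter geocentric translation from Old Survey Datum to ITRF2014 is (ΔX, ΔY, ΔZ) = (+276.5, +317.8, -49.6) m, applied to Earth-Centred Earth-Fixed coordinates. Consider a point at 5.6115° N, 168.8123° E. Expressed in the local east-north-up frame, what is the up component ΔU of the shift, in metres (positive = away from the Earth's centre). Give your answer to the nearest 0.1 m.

At φ = 5.6115°, λ = 168.8123°: sin φ = 0.097783, cos φ = 0.995208, sin λ = 0.194024, cos λ = -0.980997.
ΔU = cos φ cos λ·ΔX + cos φ sin λ·ΔY + sin φ·ΔZ = (0.995208)(-0.980997)(276.5) + (0.995208)(0.194024)(317.8) + (0.097783)(-49.6) = -213.43 m.

ΔU = -213.4 m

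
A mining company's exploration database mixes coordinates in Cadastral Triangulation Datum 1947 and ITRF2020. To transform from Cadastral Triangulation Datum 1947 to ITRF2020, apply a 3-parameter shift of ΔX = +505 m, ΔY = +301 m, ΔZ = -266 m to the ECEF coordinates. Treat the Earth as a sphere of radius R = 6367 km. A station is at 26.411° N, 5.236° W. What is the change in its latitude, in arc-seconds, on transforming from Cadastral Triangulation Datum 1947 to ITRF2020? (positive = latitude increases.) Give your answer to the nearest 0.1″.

sin φ = 0.444807, cos φ = 0.895626, sin λ = -0.091258, cos λ = 0.995827.
North component: ΔN = −sin φ cos λ·ΔX − sin φ sin λ·ΔY + cos φ·ΔZ = −(0.444807)(0.995827)(505) − (0.444807)(-0.091258)(301) + (0.895626)(-266) = -449.71 m.
1° of latitude spans πR/180 = 111125 m, so Δφ = -449.71 / 111125 × 3600 = -14.569″.

Δφ = -14.6″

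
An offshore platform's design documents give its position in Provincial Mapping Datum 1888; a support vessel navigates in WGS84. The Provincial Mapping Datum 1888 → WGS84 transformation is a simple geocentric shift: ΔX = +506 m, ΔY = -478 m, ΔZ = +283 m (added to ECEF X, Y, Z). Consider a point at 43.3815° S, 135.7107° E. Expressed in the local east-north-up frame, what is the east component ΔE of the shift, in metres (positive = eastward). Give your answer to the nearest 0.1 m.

At φ = -43.3815°, λ = 135.7107°: sin φ = -0.686853, cos φ = 0.726796, sin λ = 0.698282, cos λ = -0.715823.
ΔE = −sin λ·ΔX + cos λ·ΔY = −(0.698282)·(506) + (-0.715823)·(-478) = -11.17 m.

ΔE = -11.2 m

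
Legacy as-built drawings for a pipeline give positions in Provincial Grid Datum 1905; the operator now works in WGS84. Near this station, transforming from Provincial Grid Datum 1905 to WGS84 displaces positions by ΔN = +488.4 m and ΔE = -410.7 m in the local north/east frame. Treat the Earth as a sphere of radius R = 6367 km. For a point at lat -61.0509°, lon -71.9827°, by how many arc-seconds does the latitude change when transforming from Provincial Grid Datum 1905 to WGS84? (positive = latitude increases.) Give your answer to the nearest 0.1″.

On a sphere of radius R, 1 rad of latitude = R, so Δφ = ΔN / R = 488.4 / 6367000 = 7.6708e-05 rad = 15.822″.

Δφ = 15.8″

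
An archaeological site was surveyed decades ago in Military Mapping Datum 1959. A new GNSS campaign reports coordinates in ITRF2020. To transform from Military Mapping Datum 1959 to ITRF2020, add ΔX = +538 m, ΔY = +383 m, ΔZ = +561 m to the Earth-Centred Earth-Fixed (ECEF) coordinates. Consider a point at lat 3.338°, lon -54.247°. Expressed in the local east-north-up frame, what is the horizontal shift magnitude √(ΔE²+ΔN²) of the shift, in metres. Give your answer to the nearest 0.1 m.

At φ = 3.338°, λ = -54.247°: sin φ = 0.058226, cos φ = 0.998303, sin λ = -0.811543, cos λ = 0.584292.
ΔE = −sin λ·ΔX + cos λ·ΔY = −(-0.811543)·(538) + (0.584292)·(383) = 660.39 m.
ΔN = −sin φ cos λ·ΔX − sin φ sin λ·ΔY + cos φ·ΔZ = −(0.058226)(0.584292)(538) − (0.058226)(-0.811543)(383) + (0.998303)(561) = 559.84 m.
Horizontal magnitude = √(ΔE² + ΔN²) = √(660.39² + 559.84²) = 865.76 m.

865.8 m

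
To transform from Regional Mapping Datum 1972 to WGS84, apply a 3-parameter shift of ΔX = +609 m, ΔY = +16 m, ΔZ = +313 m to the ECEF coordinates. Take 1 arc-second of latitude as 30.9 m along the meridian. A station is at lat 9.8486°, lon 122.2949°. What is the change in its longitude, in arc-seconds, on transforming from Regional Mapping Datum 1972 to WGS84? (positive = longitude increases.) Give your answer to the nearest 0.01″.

sin φ = 0.171045, cos φ = 0.985263, sin λ = 0.845309, cos λ = -0.534277.
East component: ΔE = −sin λ·ΔX + cos λ·ΔY = −(0.845309)(609) + (-0.534277)(16) = -523.34 m.
1° of latitude spans 3600 × 30.90 = 111240 m; at latitude φ, 1° of longitude spans that × cos φ = 109600.7 m, so Δλ = -523.34 / 109600.7 × 3600 = -17.190″.

Δλ = -17.19″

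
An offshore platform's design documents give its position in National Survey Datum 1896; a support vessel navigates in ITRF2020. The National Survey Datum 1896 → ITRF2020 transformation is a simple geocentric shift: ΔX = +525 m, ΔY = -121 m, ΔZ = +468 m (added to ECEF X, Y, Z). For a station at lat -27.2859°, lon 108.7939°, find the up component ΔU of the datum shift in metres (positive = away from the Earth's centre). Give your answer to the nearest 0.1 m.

At φ = -27.2859°, λ = 108.7939°: sin φ = -0.458431, cos φ = 0.888730, sin λ = 0.946684, cos λ = -0.322165.
ΔU = cos φ cos λ·ΔX + cos φ sin λ·ΔY + sin φ·ΔZ = (0.888730)(-0.322165)(525) + (0.888730)(0.946684)(-121) + (-0.458431)(468) = -466.67 m.

ΔU = -466.7 m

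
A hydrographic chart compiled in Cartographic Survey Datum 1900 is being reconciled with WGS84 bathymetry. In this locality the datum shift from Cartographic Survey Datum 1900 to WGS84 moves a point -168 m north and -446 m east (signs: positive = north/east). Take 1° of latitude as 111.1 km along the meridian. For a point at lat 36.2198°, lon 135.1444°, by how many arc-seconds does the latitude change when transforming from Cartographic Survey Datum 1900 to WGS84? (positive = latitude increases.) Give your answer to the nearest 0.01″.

Δφ = -5.44″

1° of latitude = 111.1 km, so Δφ = -168.0 / 111100 = -0.0015122° = -5.444″.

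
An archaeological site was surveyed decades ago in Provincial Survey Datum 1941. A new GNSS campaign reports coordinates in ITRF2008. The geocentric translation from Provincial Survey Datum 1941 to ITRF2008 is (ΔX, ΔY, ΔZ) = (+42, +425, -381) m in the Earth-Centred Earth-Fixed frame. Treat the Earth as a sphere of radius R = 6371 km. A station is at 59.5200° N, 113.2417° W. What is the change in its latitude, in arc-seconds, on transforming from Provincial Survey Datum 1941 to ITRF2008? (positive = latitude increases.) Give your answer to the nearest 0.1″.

sin φ = 0.861806, cos φ = 0.507238, sin λ = -0.918848, cos λ = -0.394611.
North component: ΔN = −sin φ cos λ·ΔX − sin φ sin λ·ΔY + cos φ·ΔZ = −(0.861806)(-0.394611)(42) − (0.861806)(-0.918848)(425) + (0.507238)(-381) = 157.57 m.
1° of latitude spans πR/180 = 111195 m, so Δφ = 157.57 / 111195 × 3600 = 5.101″.

Δφ = 5.1″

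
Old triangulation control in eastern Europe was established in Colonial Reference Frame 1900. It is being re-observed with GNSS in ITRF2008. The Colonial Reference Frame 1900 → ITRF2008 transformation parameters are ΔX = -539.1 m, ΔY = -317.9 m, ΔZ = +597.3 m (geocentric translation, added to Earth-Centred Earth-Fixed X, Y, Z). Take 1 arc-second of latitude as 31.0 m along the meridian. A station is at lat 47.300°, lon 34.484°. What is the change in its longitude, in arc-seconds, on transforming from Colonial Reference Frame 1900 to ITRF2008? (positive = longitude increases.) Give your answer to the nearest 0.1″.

Δλ = 2.1″

sin φ = 0.734915, cos φ = 0.678160, sin λ = 0.566176, cos λ = 0.824284.
East component: ΔE = −sin λ·ΔX + cos λ·ΔY = −(0.566176)(-539.1) + (0.824284)(-317.9) = 43.19 m.
1° of latitude spans 3600 × 31.00 = 111600 m; at latitude φ, 1° of longitude spans that × cos φ = 75682.6 m, so Δλ = 43.19 / 75682.6 × 3600 = 2.054″.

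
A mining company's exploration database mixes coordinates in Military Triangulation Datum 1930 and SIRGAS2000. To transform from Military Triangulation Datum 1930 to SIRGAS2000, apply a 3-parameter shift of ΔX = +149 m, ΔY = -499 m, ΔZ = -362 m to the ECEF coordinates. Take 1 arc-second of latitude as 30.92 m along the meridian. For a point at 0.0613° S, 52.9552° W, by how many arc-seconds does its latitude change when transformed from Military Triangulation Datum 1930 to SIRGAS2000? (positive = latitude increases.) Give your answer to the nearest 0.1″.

sin φ = -0.001070, cos φ = 0.999999, sin λ = -0.798165, cos λ = 0.602439.
North component: ΔN = −sin φ cos λ·ΔX − sin φ sin λ·ΔY + cos φ·ΔZ = −(-0.001070)(0.602439)(149) − (-0.001070)(-0.798165)(-499) + (0.999999)(-362) = -361.48 m.
1° of latitude spans 3600 × 30.92 = 111312 m, so Δφ = -361.48 / 111312 × 3600 = -11.691″.

Δφ = -11.7″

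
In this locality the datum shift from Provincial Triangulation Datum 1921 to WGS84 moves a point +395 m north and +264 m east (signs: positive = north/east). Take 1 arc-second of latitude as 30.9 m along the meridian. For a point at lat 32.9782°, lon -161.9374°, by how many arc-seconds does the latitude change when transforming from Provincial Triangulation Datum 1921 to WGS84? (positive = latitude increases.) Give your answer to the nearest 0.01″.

Δφ = 12.78″

1″ of latitude = 30.90 m, so Δφ = 395.0 / 30.90 = 12.783″.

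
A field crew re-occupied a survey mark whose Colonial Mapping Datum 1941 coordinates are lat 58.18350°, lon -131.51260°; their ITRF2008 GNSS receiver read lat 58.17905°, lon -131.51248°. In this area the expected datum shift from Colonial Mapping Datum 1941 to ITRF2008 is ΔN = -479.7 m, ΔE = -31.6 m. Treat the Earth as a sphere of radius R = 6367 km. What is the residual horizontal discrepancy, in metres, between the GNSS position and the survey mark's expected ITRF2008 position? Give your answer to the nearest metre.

Observed coordinate differences: Δφ = -0.00445°, Δλ = +0.00012°.
Converting to metres (1° lat = 111125 m, cos φ = 0.527201): observed ΔN = -494.5 m, observed ΔE = 7.0 m.
Subtracting the expected shift leaves a residual of -494.5 − (-479.7) = -14.8 m north and 7.0 − (-31.6) = 38.6 m east.
Residual distance = √((-14.8)² + 38.6²) = 41.4 m.

41 m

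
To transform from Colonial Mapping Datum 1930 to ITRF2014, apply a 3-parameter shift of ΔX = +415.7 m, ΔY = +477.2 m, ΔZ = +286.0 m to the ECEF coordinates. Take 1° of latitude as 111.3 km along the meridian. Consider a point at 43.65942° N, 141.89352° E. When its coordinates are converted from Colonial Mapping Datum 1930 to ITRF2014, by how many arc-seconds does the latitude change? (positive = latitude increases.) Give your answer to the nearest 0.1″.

sin φ = 0.690370, cos φ = 0.723456, sin λ = 0.617125, cos λ = -0.786865.
North component: ΔN = −sin φ cos λ·ΔX − sin φ sin λ·ΔY + cos φ·ΔZ = −(0.690370)(-0.786865)(415.7) − (0.690370)(0.617125)(477.2) + (0.723456)(286.0) = 229.42 m.
1° of latitude spans 111300 m, so Δφ = 229.42 / 111300 × 3600 = 7.421″.

Δφ = 7.4″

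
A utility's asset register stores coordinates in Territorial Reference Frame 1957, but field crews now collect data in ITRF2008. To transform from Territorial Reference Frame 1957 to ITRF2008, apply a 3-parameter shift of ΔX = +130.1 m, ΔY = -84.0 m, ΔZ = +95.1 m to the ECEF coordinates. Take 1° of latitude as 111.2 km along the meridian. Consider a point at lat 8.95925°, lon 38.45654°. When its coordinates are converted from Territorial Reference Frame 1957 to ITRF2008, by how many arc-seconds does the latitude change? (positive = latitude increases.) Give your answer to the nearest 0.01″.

Δφ = 2.79″

sin φ = 0.155732, cos φ = 0.987799, sin λ = 0.621921, cos λ = 0.783080.
North component: ΔN = −sin φ cos λ·ΔX − sin φ sin λ·ΔY + cos φ·ΔZ = −(0.155732)(0.783080)(130.1) − (0.155732)(0.621921)(-84.0) + (0.987799)(95.1) = 86.21 m.
1° of latitude spans 111200 m, so Δφ = 86.21 / 111200 × 3600 = 2.791″.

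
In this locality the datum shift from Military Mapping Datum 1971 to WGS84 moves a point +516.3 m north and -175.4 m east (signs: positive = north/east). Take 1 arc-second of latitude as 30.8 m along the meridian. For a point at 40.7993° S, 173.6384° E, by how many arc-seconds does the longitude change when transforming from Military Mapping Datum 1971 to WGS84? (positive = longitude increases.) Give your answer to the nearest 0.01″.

Δλ = -7.52″

At latitude -40.7993°, cos φ = 0.757003.
1″ of longitude at this latitude = 30.80 × cos φ = 23.3157 m, so Δλ = -175.4 / 23.3157 = -7.523″.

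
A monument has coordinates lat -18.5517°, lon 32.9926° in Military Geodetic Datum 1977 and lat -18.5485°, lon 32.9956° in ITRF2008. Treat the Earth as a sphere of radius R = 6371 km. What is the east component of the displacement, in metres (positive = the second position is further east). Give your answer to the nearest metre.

ΔE = 316 m

Δφ = -18.5485° − -18.5517° = +0.0032°; Δλ = 32.9956° − 32.9926° = +0.0030°.
1° along a meridian = πR/180 = 111195 m.
ΔN = Δφ × 111195 = 355.8 m; ΔE = Δλ × 111195 × cos(-18.5517°) = +0.0030 × 111195 × 0.948037 = 316.3 m.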